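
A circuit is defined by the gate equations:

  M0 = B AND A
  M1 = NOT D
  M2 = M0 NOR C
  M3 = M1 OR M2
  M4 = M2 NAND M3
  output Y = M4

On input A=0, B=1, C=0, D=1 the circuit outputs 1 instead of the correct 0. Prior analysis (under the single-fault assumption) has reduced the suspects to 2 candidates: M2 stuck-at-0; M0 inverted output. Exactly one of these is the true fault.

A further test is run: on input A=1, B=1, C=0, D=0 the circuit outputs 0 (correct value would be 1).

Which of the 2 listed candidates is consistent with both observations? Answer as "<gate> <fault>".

Evaluate each candidate on input A=1, B=1, C=0, D=0:
  M2 stuck-at-0: M0=1, M1=1, M2=0 [stuck-at-0], M3=1, M4=1 → 1 — eliminated
  M0 inverted output: M0=0 [inverted output], M1=1, M2=1, M3=1, M4=0 → 0 — matches
Only M0 inverted output reproduces the observed 0.

M0 inverted output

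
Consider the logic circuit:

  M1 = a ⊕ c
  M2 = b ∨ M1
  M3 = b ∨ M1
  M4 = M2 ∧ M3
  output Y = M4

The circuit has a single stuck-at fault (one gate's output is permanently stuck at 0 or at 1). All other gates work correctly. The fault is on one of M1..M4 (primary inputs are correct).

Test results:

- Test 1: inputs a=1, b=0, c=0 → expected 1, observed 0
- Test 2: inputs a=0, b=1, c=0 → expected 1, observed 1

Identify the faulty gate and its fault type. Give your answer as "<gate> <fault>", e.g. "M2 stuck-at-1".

Fault-free values for test 1 (a=1, b=0, c=0): M1=1, M2=1, M3=1, M4=1, giving Y=1. Observed 0.
Test 1: faults giving observed 0 are {M1 stuck-at-0, M2 stuck-at-0, M3 stuck-at-0, M4 stuck-at-0}.
Test 2 (a=0, b=1, c=0): fault-free M1=0, M2=1, M3=1, M4=1 → 1; observed 1. Eliminates M2 stuck-at-0, M3 stuck-at-0, M4 stuck-at-0.
Only M1 stuck-at-0 is consistent with every test.

M1 stuck-at-0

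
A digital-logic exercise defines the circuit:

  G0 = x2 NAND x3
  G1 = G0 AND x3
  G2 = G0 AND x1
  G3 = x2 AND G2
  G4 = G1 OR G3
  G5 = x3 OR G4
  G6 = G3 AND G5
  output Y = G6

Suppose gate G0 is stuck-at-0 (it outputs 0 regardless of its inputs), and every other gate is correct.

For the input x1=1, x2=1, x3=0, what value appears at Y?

Propagate with G0 forced: G0=0 [stuck-at-0], G1=0, G2=0, G3=0, G4=0, G5=0, G6=0.
So Y = 0. (Without the fault it would be 1.)

0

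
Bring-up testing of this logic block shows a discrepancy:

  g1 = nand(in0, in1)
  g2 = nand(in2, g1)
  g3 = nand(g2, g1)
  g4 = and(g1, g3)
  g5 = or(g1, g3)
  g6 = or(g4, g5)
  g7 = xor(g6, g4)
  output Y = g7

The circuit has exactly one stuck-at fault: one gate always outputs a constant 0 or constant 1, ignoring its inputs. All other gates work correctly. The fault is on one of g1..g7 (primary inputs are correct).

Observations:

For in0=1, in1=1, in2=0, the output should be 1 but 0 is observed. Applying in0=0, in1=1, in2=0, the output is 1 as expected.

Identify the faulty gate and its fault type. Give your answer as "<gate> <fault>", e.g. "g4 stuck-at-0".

g3 stuck-at-0

Fault-free values for test 1 (in0=1, in1=1, in2=0): g1=0, g2=1, g3=1, g4=0, g5=1, g6=1, g7=1, giving Y=1. Observed 0.
Test 1: faults giving observed 0 are {g3 stuck-at-0, g4 stuck-at-1, g5 stuck-at-0, g6 stuck-at-0, g7 stuck-at-0}.
Test 2 (in0=0, in1=1, in2=0): fault-free g1=1, g2=1, g3=0, g4=0, g5=1, g6=1, g7=1 → 1; observed 1. Eliminates g4 stuck-at-1, g5 stuck-at-0, g6 stuck-at-0, g7 stuck-at-0.
Only g3 stuck-at-0 is consistent with every test.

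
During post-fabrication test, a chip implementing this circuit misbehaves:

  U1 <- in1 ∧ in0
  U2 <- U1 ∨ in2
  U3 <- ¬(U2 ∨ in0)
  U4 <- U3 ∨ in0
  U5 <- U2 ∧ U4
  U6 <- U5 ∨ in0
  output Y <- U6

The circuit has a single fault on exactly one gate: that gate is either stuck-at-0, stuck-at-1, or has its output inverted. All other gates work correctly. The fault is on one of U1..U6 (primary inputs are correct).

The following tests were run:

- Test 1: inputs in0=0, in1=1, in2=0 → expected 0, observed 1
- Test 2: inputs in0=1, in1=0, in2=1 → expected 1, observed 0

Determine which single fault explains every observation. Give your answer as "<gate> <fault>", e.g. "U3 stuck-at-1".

U6 inverted output

Fault-free values for test 1 (in0=0, in1=1, in2=0): U1=0, U2=0, U3=1, U4=1, U5=0, U6=0, giving Y=0. Observed 1.
Test 1: faults giving observed 1 are {U5 stuck-at-1, U5 inverted output, U6 stuck-at-1, U6 inverted output}.
Test 2 (in0=1, in1=0, in2=1): fault-free U1=0, U2=1, U3=0, U4=1, U5=1, U6=1 → 1; observed 0. Eliminates U5 stuck-at-1, U5 inverted output, U6 stuck-at-1.
Only U6 inverted output is consistent with every test.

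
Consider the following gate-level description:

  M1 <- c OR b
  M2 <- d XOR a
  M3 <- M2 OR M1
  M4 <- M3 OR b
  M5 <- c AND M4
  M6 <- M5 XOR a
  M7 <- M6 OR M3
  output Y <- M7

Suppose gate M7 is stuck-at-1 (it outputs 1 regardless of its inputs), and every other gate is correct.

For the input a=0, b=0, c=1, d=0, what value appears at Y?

Propagate with M7 forced: M1=1, M2=0, M3=1, M4=1, M5=1, M6=1, M7=1 [stuck-at-1].
So Y = 1. (Same as the fault-free value — the fault is masked on this input.)

1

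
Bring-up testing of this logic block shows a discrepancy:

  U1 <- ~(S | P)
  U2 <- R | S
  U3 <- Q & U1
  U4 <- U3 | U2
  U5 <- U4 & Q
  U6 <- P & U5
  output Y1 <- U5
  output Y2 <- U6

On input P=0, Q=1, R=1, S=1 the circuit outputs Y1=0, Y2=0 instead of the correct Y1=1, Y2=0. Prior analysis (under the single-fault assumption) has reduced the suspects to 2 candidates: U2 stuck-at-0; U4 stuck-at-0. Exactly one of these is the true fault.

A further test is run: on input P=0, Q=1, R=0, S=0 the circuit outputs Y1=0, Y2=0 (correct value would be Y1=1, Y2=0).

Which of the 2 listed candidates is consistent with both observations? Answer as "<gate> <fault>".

U4 stuck-at-0

Evaluate each candidate on input P=0, Q=1, R=0, S=0:
  U2 stuck-at-0: U1=1, U2=0 [stuck-at-0], U3=1, U4=1, U5=1, U6=0 → Y1=1, Y2=0 — eliminated
  U4 stuck-at-0: U1=1, U2=0, U3=1, U4=0 [stuck-at-0], U5=0, U6=0 → Y1=0, Y2=0 — matches
Only U4 stuck-at-0 reproduces the observed Y1=0, Y2=0.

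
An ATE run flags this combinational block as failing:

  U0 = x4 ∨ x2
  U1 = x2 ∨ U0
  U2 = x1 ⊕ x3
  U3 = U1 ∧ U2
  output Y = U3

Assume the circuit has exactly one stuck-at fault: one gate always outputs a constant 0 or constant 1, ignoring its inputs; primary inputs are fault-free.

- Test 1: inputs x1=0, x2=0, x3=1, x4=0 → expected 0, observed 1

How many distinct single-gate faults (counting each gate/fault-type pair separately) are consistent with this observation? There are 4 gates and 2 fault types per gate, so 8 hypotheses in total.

3

Fault-free: U0=0, U1=0, U2=1, U3=0 → 0. Observed 1.
  U0 stuck-at-0: output 0 ✗
  U0 stuck-at-1: output 1 ✓
  U1 stuck-at-0: output 0 ✗
  U1 stuck-at-1: output 1 ✓
  U2 stuck-at-0: output 0 ✗
  U2 stuck-at-1: output 0 ✗
  U3 stuck-at-0: output 0 ✗
  U3 stuck-at-1: output 1 ✓
Consistent faults: {U0 stuck-at-1, U1 stuck-at-1, U3 stuck-at-1} — 3 in all.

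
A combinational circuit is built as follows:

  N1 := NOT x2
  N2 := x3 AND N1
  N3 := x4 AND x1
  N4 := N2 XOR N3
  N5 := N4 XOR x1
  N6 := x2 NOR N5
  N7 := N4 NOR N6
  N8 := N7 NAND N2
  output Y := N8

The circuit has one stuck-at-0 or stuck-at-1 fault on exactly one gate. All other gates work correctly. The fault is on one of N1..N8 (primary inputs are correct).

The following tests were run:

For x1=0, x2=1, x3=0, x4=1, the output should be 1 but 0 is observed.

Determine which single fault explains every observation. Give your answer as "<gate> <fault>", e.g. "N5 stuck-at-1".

N8 stuck-at-0

Fault-free values for test 1 (x1=0, x2=1, x3=0, x4=1): N1=0, N2=0, N3=0, N4=0, N5=0, N6=0, N7=1, N8=1, giving Y=1. Observed 0.
Test 1: faults giving observed 0 are {N8 stuck-at-0}.
Only N8 stuck-at-0 is consistent with every test.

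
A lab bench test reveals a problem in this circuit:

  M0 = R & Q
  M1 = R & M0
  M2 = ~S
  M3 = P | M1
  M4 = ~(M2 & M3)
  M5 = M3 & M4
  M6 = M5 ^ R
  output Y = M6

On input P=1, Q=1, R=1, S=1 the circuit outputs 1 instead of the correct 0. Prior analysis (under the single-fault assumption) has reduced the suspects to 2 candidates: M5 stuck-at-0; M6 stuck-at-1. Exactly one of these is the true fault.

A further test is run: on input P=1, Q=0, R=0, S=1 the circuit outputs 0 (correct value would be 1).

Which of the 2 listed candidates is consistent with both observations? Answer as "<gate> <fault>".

Evaluate each candidate on input P=1, Q=0, R=0, S=1:
  M5 stuck-at-0: M0=0, M1=0, M2=0, M3=1, M4=1, M5=0 [stuck-at-0], M6=0 → 0 — matches
  M6 stuck-at-1: M0=0, M1=0, M2=0, M3=1, M4=1, M5=1, M6=1 [stuck-at-1] → 1 — eliminated
Only M5 stuck-at-0 reproduces the observed 0.

M5 stuck-at-0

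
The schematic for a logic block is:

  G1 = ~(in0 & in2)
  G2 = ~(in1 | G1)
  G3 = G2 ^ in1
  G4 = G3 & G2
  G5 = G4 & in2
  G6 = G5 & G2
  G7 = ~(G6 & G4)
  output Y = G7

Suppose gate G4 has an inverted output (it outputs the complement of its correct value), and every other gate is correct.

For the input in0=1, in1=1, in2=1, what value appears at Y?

1

Propagate with G4 forced: G1=0, G2=0, G3=1, G4=1 [inverted output], G5=1, G6=0, G7=1.
So Y = 1. (Same as the fault-free value — the fault is masked on this input.)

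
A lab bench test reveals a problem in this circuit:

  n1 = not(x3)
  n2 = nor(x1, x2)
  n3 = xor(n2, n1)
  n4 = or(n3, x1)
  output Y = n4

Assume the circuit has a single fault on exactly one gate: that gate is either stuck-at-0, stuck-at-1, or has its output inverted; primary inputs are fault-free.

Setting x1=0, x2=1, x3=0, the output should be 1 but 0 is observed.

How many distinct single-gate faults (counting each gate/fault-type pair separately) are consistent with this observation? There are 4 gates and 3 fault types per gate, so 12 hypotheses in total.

8

Fault-free: n1=1, n2=0, n3=1, n4=1 → 1. Observed 0.
  n1 stuck-at-0: output 0 ✓
  n1 stuck-at-1: output 1 ✗
  n1 inverted output: output 0 ✓
  n2 stuck-at-0: output 1 ✗
  n2 stuck-at-1: output 0 ✓
  n2 inverted output: output 0 ✓
  n3 stuck-at-0: output 0 ✓
  n3 stuck-at-1: output 1 ✗
  n3 inverted output: output 0 ✓
  n4 stuck-at-0: output 0 ✓
  n4 stuck-at-1: output 1 ✗
  n4 inverted output: output 0 ✓
Consistent faults: {n1 stuck-at-0, n1 inverted output, n2 stuck-at-1, n2 inverted output, n3 stuck-at-0, n3 inverted output, n4 stuck-at-0, n4 inverted output} — 8 in all.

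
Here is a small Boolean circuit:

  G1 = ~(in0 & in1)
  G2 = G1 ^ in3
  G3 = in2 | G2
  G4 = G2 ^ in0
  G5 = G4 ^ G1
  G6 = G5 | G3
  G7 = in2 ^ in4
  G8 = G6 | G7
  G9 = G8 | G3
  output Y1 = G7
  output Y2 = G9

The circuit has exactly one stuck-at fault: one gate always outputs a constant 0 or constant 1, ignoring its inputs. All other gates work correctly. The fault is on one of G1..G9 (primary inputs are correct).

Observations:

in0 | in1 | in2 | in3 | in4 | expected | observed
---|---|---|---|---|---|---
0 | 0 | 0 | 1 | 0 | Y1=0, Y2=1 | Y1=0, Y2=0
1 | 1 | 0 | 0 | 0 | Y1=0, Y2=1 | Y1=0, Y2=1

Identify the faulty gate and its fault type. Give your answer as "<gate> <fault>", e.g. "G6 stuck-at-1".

Fault-free values for test 1 (in0=0, in1=0, in2=0, in3=1, in4=0): G1=1, G2=0, G3=0, G4=0, G5=1, G6=1, G7=0, G8=1, G9=1, giving Y1=0, Y2=1. Observed Y1=0, Y2=0.
Test 1: faults giving observed Y1=0, Y2=0 are {G4 stuck-at-1, G5 stuck-at-0, G6 stuck-at-0, G8 stuck-at-0, G9 stuck-at-0}.
Test 2 (in0=1, in1=1, in2=0, in3=0, in4=0): fault-free G1=0, G2=0, G3=0, G4=1, G5=1, G6=1, G7=0, G8=1, G9=1 → Y1=0, Y2=1; observed Y1=0, Y2=1. Eliminates G5 stuck-at-0, G6 stuck-at-0, G8 stuck-at-0, G9 stuck-at-0.
Only G4 stuck-at-1 is consistent with every test.

G4 stuck-at-1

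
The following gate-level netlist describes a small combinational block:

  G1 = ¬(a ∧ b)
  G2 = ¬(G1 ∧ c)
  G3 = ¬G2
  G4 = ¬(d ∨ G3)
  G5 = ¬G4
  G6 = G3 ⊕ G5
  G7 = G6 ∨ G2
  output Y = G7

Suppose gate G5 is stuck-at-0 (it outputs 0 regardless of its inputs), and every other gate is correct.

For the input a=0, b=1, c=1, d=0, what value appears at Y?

1

Propagate with G5 forced: G1=1, G2=0, G3=1, G4=0, G5=0 [stuck-at-0], G6=1, G7=1.
So Y = 1. (Without the fault it would be 0.)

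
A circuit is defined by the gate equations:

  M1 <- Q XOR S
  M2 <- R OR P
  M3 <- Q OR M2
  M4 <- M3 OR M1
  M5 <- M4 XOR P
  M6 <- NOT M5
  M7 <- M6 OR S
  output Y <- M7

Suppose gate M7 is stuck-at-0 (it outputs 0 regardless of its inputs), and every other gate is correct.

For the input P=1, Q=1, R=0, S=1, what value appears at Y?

0

Propagate with M7 forced: M1=0, M2=1, M3=1, M4=1, M5=0, M6=1, M7=0 [stuck-at-0].
So Y = 0. (Without the fault it would be 1.)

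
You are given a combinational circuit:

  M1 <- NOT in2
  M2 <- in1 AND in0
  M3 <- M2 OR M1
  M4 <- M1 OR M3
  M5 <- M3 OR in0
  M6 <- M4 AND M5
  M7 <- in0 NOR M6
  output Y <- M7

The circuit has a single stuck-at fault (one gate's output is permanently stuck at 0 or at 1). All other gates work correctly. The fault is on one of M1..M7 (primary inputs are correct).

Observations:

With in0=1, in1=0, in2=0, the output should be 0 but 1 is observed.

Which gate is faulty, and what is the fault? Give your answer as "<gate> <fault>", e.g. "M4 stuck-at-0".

Fault-free values for test 1 (in0=1, in1=0, in2=0): M1=1, M2=0, M3=1, M4=1, M5=1, M6=1, M7=0, giving Y=0. Observed 1.
Test 1: faults giving observed 1 are {M7 stuck-at-1}.
Only M7 stuck-at-1 is consistent with every test.

M7 stuck-at-1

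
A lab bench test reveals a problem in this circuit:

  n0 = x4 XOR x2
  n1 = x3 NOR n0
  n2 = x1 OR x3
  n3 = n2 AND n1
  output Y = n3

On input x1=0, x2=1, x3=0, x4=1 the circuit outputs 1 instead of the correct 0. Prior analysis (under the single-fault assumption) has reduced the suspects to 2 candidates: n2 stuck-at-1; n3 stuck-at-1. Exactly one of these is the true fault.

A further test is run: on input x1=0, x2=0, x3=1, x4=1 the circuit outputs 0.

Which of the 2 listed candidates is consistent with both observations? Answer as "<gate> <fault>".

n2 stuck-at-1

Evaluate each candidate on input x1=0, x2=0, x3=1, x4=1:
  n2 stuck-at-1: n0=1, n1=0, n2=1 [stuck-at-1], n3=0 → 0 — matches
  n3 stuck-at-1: n0=1, n1=0, n2=1, n3=1 [stuck-at-1] → 1 — eliminated
Only n2 stuck-at-1 reproduces the observed 0.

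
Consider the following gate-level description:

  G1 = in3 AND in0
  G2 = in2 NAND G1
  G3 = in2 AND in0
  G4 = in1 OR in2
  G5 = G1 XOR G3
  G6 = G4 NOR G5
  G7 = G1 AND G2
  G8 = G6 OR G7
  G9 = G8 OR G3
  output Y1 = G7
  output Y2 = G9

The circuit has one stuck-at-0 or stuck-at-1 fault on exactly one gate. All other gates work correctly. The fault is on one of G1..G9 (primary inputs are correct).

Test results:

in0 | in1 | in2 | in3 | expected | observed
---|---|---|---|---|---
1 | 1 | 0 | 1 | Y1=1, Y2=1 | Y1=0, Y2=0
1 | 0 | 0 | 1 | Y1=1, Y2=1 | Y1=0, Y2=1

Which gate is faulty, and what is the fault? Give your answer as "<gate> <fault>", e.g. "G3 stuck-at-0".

G1 stuck-at-0

Fault-free values for test 1 (in0=1, in1=1, in2=0, in3=1): G1=1, G2=1, G3=0, G4=1, G5=1, G6=0, G7=1, G8=1, G9=1, giving Y1=1, Y2=1. Observed Y1=0, Y2=0.
Test 1: faults giving observed Y1=0, Y2=0 are {G1 stuck-at-0, G2 stuck-at-0, G7 stuck-at-0}.
Test 2 (in0=1, in1=0, in2=0, in3=1): fault-free G1=1, G2=1, G3=0, G4=0, G5=1, G6=0, G7=1, G8=1, G9=1 → Y1=1, Y2=1; observed Y1=0, Y2=1. Eliminates G2 stuck-at-0, G7 stuck-at-0.
Only G1 stuck-at-0 is consistent with every test.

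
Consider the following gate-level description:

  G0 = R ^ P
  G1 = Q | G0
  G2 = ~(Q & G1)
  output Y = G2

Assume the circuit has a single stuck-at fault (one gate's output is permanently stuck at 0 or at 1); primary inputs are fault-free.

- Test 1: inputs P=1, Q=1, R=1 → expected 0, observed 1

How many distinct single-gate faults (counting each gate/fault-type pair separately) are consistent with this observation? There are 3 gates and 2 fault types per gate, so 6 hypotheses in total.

Fault-free: G0=0, G1=1, G2=0 → 0. Observed 1.
  G0 stuck-at-0: output 0 ✗
  G0 stuck-at-1: output 0 ✗
  G1 stuck-at-0: output 1 ✓
  G1 stuck-at-1: output 0 ✗
  G2 stuck-at-0: output 0 ✗
  G2 stuck-at-1: output 1 ✓
Consistent faults: {G1 stuck-at-0, G2 stuck-at-1} — 2 in all.

2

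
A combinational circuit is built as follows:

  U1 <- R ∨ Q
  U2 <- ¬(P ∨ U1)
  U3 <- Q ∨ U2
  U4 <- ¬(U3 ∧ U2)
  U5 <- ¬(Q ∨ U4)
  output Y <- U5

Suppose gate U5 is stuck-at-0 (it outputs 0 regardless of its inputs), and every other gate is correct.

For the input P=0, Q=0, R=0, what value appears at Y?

0

Propagate with U5 forced: U1=0, U2=1, U3=1, U4=0, U5=0 [stuck-at-0].
So Y = 0. (Without the fault it would be 1.)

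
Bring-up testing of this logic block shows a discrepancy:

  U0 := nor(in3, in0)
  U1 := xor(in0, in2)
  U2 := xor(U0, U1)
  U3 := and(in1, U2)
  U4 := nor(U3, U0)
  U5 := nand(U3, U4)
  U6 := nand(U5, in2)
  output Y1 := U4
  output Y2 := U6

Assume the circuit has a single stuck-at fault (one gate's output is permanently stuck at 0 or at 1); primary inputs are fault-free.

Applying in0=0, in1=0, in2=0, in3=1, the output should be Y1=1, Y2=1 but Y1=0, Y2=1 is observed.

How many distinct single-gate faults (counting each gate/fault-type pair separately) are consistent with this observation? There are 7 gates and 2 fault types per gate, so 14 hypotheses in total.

3

Fault-free: U0=0, U1=0, U2=0, U3=0, U4=1, U5=1, U6=1 → Y1=1, Y2=1. Observed Y1=0, Y2=1.
  U0 stuck-at-0: output Y1=1, Y2=1 ✗
  U0 stuck-at-1: output Y1=0, Y2=1 ✓
  U1 stuck-at-0: output Y1=1, Y2=1 ✗
  U1 stuck-at-1: output Y1=1, Y2=1 ✗
  U2 stuck-at-0: output Y1=1, Y2=1 ✗
  U2 stuck-at-1: output Y1=1, Y2=1 ✗
  U3 stuck-at-0: output Y1=1, Y2=1 ✗
  U3 stuck-at-1: output Y1=0, Y2=1 ✓
  U4 stuck-at-0: output Y1=0, Y2=1 ✓
  U4 stuck-at-1: output Y1=1, Y2=1 ✗
  U5 stuck-at-0: output Y1=1, Y2=1 ✗
  U5 stuck-at-1: output Y1=1, Y2=1 ✗
  U6 stuck-at-0: output Y1=1, Y2=0 ✗
  U6 stuck-at-1: output Y1=1, Y2=1 ✗
Consistent faults: {U0 stuck-at-1, U3 stuck-at-1, U4 stuck-at-0} — 3 in all.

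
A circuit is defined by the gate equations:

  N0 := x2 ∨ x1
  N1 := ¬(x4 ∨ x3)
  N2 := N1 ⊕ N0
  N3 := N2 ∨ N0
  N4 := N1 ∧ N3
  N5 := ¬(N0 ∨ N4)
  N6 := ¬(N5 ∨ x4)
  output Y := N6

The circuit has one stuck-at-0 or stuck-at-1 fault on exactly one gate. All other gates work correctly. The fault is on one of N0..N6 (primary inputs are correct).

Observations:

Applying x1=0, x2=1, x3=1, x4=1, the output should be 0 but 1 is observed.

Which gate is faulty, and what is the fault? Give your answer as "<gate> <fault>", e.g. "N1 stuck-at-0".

N6 stuck-at-1

Fault-free values for test 1 (x1=0, x2=1, x3=1, x4=1): N0=1, N1=0, N2=1, N3=1, N4=0, N5=0, N6=0, giving Y=0. Observed 1.
Test 1: faults giving observed 1 are {N6 stuck-at-1}.
Only N6 stuck-at-1 is consistent with every test.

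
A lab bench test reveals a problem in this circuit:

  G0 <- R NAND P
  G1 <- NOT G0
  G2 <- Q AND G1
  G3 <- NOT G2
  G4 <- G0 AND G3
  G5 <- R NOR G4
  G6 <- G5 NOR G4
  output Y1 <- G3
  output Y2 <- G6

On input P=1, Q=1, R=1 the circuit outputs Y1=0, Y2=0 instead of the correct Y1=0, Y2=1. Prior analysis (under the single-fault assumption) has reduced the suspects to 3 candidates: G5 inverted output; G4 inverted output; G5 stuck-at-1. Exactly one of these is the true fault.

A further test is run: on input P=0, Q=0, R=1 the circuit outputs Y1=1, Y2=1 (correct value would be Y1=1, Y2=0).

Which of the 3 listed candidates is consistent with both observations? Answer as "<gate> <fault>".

Evaluate each candidate on input P=0, Q=0, R=1:
  G5 inverted output: G0=1, G1=0, G2=0, G3=1, G4=1, G5=1 [inverted output], G6=0 → Y1=1, Y2=0 — eliminated
  G4 inverted output: G0=1, G1=0, G2=0, G3=1, G4=0 [inverted output], G5=0, G6=1 → Y1=1, Y2=1 — matches
  G5 stuck-at-1: G0=1, G1=0, G2=0, G3=1, G4=1, G5=1 [stuck-at-1], G6=0 → Y1=1, Y2=0 — eliminated
Only G4 inverted output reproduces the observed Y1=1, Y2=1.

G4 inverted output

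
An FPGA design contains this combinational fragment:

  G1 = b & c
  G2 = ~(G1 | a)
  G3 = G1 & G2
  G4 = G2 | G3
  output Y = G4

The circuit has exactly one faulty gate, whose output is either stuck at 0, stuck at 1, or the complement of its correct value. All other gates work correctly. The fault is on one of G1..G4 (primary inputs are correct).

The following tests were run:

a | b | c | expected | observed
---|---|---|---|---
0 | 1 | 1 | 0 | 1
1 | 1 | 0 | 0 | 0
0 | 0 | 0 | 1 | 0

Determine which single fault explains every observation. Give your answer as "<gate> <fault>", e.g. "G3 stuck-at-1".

Fault-free values for test 1 (a=0, b=1, c=1): G1=1, G2=0, G3=0, G4=0, giving Y=0. Observed 1.
Test 1: faults giving observed 1 are {G1 stuck-at-0, G1 inverted output, G2 stuck-at-1, G2 inverted output, G3 stuck-at-1, G3 inverted output, G4 stuck-at-1, G4 inverted output}.
Test 2 (a=1, b=1, c=0): fault-free G1=0, G2=0, G3=0, G4=0 → 0; observed 0. Eliminates G2 stuck-at-1, G2 inverted output, G3 stuck-at-1, G3 inverted output, G4 stuck-at-1, G4 inverted output.
Test 3 (a=0, b=0, c=0): fault-free G1=0, G2=1, G3=0, G4=1 → 1; observed 0. Eliminates G1 stuck-at-0.
Only G1 inverted output is consistent with every test.

G1 inverted output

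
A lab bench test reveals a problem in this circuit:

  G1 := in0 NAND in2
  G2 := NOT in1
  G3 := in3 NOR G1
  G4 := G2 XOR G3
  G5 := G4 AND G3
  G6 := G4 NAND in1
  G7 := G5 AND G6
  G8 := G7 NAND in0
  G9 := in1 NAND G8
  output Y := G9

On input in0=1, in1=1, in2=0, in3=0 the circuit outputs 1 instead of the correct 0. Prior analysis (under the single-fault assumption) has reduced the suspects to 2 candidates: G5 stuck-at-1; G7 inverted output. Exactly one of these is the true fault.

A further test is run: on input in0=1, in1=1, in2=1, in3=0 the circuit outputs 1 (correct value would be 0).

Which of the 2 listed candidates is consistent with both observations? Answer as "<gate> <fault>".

G7 inverted output

Evaluate each candidate on input in0=1, in1=1, in2=1, in3=0:
  G5 stuck-at-1: G1=0, G2=0, G3=1, G4=1, G5=1 [stuck-at-1], G6=0, G7=0, G8=1, G9=0 → 0 — eliminated
  G7 inverted output: G1=0, G2=0, G3=1, G4=1, G5=1, G6=0, G7=1 [inverted output], G8=0, G9=1 → 1 — matches
Only G7 inverted output reproduces the observed 1.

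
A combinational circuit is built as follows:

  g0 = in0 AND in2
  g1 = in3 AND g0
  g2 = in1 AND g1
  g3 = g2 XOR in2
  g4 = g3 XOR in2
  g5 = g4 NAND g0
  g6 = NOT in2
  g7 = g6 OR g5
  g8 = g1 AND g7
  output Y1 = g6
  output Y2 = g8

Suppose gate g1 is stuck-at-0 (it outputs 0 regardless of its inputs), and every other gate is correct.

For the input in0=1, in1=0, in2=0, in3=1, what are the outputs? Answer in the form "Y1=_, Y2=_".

Propagate with g1 forced: g0=0, g1=0 [stuck-at-0], g2=0, g3=0, g4=0, g5=1, g6=1, g7=1, g8=0.
So the outputs are Y1=1, Y2=0. (Same as the fault-free value — the fault is masked on this input.)

Y1=1, Y2=0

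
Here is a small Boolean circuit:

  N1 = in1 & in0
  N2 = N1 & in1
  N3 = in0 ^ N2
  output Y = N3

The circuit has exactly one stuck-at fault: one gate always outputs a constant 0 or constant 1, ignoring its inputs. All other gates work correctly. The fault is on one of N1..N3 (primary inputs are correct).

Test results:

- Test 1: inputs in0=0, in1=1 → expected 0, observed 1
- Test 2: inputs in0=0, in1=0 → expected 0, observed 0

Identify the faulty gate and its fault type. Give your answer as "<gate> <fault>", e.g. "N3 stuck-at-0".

Fault-free values for test 1 (in0=0, in1=1): N1=0, N2=0, N3=0, giving Y=0. Observed 1.
Test 1: faults giving observed 1 are {N1 stuck-at-1, N2 stuck-at-1, N3 stuck-at-1}.
Test 2 (in0=0, in1=0): fault-free N1=0, N2=0, N3=0 → 0; observed 0. Eliminates N2 stuck-at-1, N3 stuck-at-1.
Only N1 stuck-at-1 is consistent with every test.

N1 stuck-at-1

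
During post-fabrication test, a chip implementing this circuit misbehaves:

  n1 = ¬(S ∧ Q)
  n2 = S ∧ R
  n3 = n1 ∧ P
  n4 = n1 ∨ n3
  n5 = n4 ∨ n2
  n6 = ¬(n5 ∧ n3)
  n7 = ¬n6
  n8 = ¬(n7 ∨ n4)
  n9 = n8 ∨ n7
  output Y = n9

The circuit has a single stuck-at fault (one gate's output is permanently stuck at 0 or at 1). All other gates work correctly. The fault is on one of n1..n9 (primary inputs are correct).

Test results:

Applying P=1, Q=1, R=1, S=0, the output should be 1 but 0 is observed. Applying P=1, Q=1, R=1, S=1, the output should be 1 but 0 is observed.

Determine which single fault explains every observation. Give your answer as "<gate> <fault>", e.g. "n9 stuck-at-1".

Fault-free values for test 1 (P=1, Q=1, R=1, S=0): n1=1, n2=0, n3=1, n4=1, n5=1, n6=0, n7=1, n8=0, n9=1, giving Y=1. Observed 0.
Test 1: faults giving observed 0 are {n3 stuck-at-0, n5 stuck-at-0, n6 stuck-at-1, n7 stuck-at-0, n9 stuck-at-0}.
Test 2 (P=1, Q=1, R=1, S=1): fault-free n1=0, n2=1, n3=0, n4=0, n5=1, n6=1, n7=0, n8=1, n9=1 → 1; observed 0. Eliminates n3 stuck-at-0, n5 stuck-at-0, n6 stuck-at-1, n7 stuck-at-0.
Only n9 stuck-at-0 is consistent with every test.

n9 stuck-at-0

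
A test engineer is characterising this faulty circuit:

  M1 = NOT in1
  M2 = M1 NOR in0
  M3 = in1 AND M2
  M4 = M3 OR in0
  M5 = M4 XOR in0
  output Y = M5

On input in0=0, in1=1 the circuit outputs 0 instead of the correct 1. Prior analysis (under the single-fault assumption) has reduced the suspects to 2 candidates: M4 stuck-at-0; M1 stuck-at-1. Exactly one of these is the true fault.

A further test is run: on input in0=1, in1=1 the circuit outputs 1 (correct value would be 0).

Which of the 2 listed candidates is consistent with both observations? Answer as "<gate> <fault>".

Evaluate each candidate on input in0=1, in1=1:
  M4 stuck-at-0: M1=0, M2=0, M3=0, M4=0 [stuck-at-0], M5=1 → 1 — matches
  M1 stuck-at-1: M1=1 [stuck-at-1], M2=0, M3=0, M4=1, M5=0 → 0 — eliminated
Only M4 stuck-at-0 reproduces the observed 1.

M4 stuck-at-0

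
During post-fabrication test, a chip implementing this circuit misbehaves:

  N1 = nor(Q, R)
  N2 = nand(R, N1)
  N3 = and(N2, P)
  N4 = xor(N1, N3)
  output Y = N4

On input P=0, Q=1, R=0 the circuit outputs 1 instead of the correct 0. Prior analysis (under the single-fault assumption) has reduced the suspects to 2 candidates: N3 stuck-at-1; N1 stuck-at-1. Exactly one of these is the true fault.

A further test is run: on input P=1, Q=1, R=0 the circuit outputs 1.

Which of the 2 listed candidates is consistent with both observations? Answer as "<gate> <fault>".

Evaluate each candidate on input P=1, Q=1, R=0:
  N3 stuck-at-1: N1=0, N2=1, N3=1 [stuck-at-1], N4=1 → 1 — matches
  N1 stuck-at-1: N1=1 [stuck-at-1], N2=1, N3=1, N4=0 → 0 — eliminated
Only N3 stuck-at-1 reproduces the observed 1.

N3 stuck-at-1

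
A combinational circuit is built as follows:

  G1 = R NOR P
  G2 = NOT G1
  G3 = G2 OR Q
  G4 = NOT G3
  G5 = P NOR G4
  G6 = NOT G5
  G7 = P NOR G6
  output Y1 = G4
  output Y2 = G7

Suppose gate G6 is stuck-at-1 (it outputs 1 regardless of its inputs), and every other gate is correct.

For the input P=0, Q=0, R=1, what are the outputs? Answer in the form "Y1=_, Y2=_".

Y1=0, Y2=0

Propagate with G6 forced: G1=0, G2=1, G3=1, G4=0, G5=1, G6=1 [stuck-at-1], G7=0.
So the outputs are Y1=0, Y2=0. (Without the fault they would be Y1=0, Y2=1.)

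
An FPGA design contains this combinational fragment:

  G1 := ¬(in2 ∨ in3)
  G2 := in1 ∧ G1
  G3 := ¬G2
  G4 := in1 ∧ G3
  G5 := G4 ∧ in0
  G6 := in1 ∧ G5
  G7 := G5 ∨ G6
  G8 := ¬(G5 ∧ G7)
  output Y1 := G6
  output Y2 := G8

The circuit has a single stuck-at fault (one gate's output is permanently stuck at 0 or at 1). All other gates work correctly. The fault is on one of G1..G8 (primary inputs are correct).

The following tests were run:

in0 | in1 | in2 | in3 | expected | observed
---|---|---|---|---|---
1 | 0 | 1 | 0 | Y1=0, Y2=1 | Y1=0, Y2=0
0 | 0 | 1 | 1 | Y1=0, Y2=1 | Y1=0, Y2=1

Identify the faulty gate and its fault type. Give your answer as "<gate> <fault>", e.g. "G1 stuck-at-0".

G4 stuck-at-1

Fault-free values for test 1 (in0=1, in1=0, in2=1, in3=0): G1=0, G2=0, G3=1, G4=0, G5=0, G6=0, G7=0, G8=1, giving Y1=0, Y2=1. Observed Y1=0, Y2=0.
Test 1: faults giving observed Y1=0, Y2=0 are {G4 stuck-at-1, G5 stuck-at-1, G8 stuck-at-0}.
Test 2 (in0=0, in1=0, in2=1, in3=1): fault-free G1=0, G2=0, G3=1, G4=0, G5=0, G6=0, G7=0, G8=1 → Y1=0, Y2=1; observed Y1=0, Y2=1. Eliminates G5 stuck-at-1, G8 stuck-at-0.
Only G4 stuck-at-1 is consistent with every test.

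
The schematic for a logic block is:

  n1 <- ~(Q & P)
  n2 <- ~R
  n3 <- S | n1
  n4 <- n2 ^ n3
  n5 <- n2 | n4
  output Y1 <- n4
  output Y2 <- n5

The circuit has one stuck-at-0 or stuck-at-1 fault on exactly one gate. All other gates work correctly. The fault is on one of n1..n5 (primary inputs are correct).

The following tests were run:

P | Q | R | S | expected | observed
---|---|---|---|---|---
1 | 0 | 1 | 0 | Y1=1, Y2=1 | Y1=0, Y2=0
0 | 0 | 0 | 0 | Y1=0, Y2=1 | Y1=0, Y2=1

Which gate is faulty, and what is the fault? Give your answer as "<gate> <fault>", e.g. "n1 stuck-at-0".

Fault-free values for test 1 (P=1, Q=0, R=1, S=0): n1=1, n2=0, n3=1, n4=1, n5=1, giving Y1=1, Y2=1. Observed Y1=0, Y2=0.
Test 1: faults giving observed Y1=0, Y2=0 are {n1 stuck-at-0, n3 stuck-at-0, n4 stuck-at-0}.
Test 2 (P=0, Q=0, R=0, S=0): fault-free n1=1, n2=1, n3=1, n4=0, n5=1 → Y1=0, Y2=1; observed Y1=0, Y2=1. Eliminates n1 stuck-at-0, n3 stuck-at-0.
Only n4 stuck-at-0 is consistent with every test.

n4 stuck-at-0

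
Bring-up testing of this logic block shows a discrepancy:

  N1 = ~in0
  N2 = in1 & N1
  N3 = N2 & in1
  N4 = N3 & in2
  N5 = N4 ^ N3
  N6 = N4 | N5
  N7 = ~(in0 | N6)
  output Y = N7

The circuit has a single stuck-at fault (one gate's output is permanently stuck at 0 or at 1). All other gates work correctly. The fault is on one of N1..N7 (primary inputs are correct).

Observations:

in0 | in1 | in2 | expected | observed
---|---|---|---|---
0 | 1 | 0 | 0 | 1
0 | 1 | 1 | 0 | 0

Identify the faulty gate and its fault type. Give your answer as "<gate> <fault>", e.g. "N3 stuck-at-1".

Fault-free values for test 1 (in0=0, in1=1, in2=0): N1=1, N2=1, N3=1, N4=0, N5=1, N6=1, N7=0, giving Y=0. Observed 1.
Test 1: faults giving observed 1 are {N1 stuck-at-0, N2 stuck-at-0, N3 stuck-at-0, N5 stuck-at-0, N6 stuck-at-0, N7 stuck-at-1}.
Test 2 (in0=0, in1=1, in2=1): fault-free N1=1, N2=1, N3=1, N4=1, N5=0, N6=1, N7=0 → 0; observed 0. Eliminates N1 stuck-at-0, N2 stuck-at-0, N3 stuck-at-0, N6 stuck-at-0, N7 stuck-at-1.
Only N5 stuck-at-0 is consistent with every test.

N5 stuck-at-0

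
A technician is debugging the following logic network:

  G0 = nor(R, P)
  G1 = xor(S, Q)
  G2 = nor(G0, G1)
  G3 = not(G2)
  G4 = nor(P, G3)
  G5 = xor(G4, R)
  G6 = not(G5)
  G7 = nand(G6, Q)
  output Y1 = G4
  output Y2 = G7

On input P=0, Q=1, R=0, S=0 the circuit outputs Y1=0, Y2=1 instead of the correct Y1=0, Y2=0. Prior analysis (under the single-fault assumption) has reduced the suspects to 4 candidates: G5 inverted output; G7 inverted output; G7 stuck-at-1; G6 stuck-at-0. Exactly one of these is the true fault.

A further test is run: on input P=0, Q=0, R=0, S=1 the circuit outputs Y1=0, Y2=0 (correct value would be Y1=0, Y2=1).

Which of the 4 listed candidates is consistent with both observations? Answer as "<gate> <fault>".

Evaluate each candidate on input P=0, Q=0, R=0, S=1:
  G5 inverted output: G0=1, G1=1, G2=0, G3=1, G4=0, G5=1 [inverted output], G6=0, G7=1 → Y1=0, Y2=1 — eliminated
  G7 inverted output: G0=1, G1=1, G2=0, G3=1, G4=0, G5=0, G6=1, G7=0 [inverted output] → Y1=0, Y2=0 — matches
  G7 stuck-at-1: G0=1, G1=1, G2=0, G3=1, G4=0, G5=0, G6=1, G7=1 [stuck-at-1] → Y1=0, Y2=1 — eliminated
  G6 stuck-at-0: G0=1, G1=1, G2=0, G3=1, G4=0, G5=0, G6=0 [stuck-at-0], G7=1 → Y1=0, Y2=1 — eliminated
Only G7 inverted output reproduces the observed Y1=0, Y2=0.

G7 inverted output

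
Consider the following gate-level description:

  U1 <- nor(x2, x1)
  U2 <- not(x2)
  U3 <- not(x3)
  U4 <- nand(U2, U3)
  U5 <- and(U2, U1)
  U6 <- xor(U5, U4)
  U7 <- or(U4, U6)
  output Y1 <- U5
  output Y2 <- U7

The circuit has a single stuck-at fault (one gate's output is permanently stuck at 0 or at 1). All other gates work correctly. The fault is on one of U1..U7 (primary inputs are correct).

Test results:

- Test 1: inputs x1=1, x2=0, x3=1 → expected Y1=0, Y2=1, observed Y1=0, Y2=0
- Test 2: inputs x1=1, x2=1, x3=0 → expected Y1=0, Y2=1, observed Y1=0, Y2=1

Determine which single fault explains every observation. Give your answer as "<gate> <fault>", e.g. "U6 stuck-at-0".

Fault-free values for test 1 (x1=1, x2=0, x3=1): U1=0, U2=1, U3=0, U4=1, U5=0, U6=1, U7=1, giving Y1=0, Y2=1. Observed Y1=0, Y2=0.
Test 1: faults giving observed Y1=0, Y2=0 are {U3 stuck-at-1, U4 stuck-at-0, U7 stuck-at-0}.
Test 2 (x1=1, x2=1, x3=0): fault-free U1=0, U2=0, U3=1, U4=1, U5=0, U6=1, U7=1 → Y1=0, Y2=1; observed Y1=0, Y2=1. Eliminates U4 stuck-at-0, U7 stuck-at-0.
Only U3 stuck-at-1 is consistent with every test.

U3 stuck-at-1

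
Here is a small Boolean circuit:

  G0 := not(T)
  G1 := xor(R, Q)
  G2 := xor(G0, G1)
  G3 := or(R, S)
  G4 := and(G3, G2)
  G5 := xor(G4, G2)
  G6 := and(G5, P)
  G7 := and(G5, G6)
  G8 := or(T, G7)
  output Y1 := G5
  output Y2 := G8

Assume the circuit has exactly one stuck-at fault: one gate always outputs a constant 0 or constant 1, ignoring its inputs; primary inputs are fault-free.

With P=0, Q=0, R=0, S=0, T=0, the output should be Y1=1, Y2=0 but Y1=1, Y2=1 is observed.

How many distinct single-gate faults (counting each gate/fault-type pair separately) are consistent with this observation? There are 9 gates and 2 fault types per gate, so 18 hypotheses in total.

Fault-free: G0=1, G1=0, G2=1, G3=0, G4=0, G5=1, G6=0, G7=0, G8=0 → Y1=1, Y2=0. Observed Y1=1, Y2=1.
  G0: none of the 2 fault types match ✗
  G1: none of the 2 fault types match ✗
  G2: none of the 2 fault types match ✗
  G3: none of the 2 fault types match ✗
  G4: none of the 2 fault types match ✗
  G5: none of the 2 fault types match ✗
  G6: stuck-at-1 ✓; others ✗
  G7: stuck-at-1 ✓; others ✗
  G8: stuck-at-1 ✓; others ✗
Consistent faults: {G6 stuck-at-1, G7 stuck-at-1, G8 stuck-at-1} — 3 in all.

3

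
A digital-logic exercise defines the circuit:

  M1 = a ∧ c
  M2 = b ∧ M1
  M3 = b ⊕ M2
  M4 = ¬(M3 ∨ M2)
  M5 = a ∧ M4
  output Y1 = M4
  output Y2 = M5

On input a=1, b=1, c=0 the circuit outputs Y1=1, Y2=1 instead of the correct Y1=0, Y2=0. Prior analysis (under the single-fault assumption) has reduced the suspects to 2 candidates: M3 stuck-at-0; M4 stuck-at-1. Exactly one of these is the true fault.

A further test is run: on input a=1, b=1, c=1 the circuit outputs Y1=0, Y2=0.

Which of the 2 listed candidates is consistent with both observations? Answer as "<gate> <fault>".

Evaluate each candidate on input a=1, b=1, c=1:
  M3 stuck-at-0: M1=1, M2=1, M3=0 [stuck-at-0], M4=0, M5=0 → Y1=0, Y2=0 — matches
  M4 stuck-at-1: M1=1, M2=1, M3=0, M4=1 [stuck-at-1], M5=1 → Y1=1, Y2=1 — eliminated
Only M3 stuck-at-0 reproduces the observed Y1=0, Y2=0.

M3 stuck-at-0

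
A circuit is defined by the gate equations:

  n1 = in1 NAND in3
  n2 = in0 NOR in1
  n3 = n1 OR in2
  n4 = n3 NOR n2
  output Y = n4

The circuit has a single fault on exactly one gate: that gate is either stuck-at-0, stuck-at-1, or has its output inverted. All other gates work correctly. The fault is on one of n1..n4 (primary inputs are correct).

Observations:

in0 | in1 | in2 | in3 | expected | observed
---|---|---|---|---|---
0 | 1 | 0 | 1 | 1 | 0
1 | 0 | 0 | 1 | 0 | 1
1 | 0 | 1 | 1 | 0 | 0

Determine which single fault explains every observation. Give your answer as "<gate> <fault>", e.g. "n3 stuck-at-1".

n1 inverted output

Fault-free values for test 1 (in0=0, in1=1, in2=0, in3=1): n1=0, n2=0, n3=0, n4=1, giving Y=1. Observed 0.
Test 1: faults giving observed 0 are {n1 stuck-at-1, n1 inverted output, n2 stuck-at-1, n2 inverted output, n3 stuck-at-1, n3 inverted output, n4 stuck-at-0, n4 inverted output}.
Test 2 (in0=1, in1=0, in2=0, in3=1): fault-free n1=1, n2=0, n3=1, n4=0 → 0; observed 1. Eliminates n1 stuck-at-1, n2 stuck-at-1, n2 inverted output, n3 stuck-at-1, n4 stuck-at-0.
Test 3 (in0=1, in1=0, in2=1, in3=1): fault-free n1=1, n2=0, n3=1, n4=0 → 0; observed 0. Eliminates n3 inverted output, n4 inverted output.
Only n1 inverted output is consistent with every test.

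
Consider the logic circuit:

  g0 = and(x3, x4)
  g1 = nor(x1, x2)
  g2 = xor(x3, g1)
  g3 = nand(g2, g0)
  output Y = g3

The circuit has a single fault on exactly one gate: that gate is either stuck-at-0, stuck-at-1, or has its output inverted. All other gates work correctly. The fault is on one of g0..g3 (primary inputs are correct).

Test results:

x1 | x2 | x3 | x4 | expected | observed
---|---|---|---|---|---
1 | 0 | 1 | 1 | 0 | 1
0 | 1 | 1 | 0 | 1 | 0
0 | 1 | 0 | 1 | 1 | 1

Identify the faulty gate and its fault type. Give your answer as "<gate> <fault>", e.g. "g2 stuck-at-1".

Fault-free values for test 1 (x1=1, x2=0, x3=1, x4=1): g0=1, g1=0, g2=1, g3=0, giving Y=0. Observed 1.
Test 1: faults giving observed 1 are {g0 stuck-at-0, g0 inverted output, g1 stuck-at-1, g1 inverted output, g2 stuck-at-0, g2 inverted output, g3 stuck-at-1, g3 inverted output}.
Test 2 (x1=0, x2=1, x3=1, x4=0): fault-free g0=0, g1=0, g2=1, g3=1 → 1; observed 0. Eliminates g0 stuck-at-0, g1 stuck-at-1, g1 inverted output, g2 stuck-at-0, g2 inverted output, g3 stuck-at-1.
Test 3 (x1=0, x2=1, x3=0, x4=1): fault-free g0=0, g1=0, g2=0, g3=1 → 1; observed 1. Eliminates g3 inverted output.
Only g0 inverted output is consistent with every test.

g0 inverted output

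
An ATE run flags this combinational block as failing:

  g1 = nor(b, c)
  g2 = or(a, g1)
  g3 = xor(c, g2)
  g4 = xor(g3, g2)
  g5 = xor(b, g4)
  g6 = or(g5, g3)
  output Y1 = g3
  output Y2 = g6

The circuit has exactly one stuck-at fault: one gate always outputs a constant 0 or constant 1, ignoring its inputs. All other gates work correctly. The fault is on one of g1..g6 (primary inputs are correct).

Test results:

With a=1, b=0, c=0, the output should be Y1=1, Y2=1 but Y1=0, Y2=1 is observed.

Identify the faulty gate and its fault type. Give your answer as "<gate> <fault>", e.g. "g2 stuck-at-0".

Fault-free values for test 1 (a=1, b=0, c=0): g1=1, g2=1, g3=1, g4=0, g5=0, g6=1, giving Y1=1, Y2=1. Observed Y1=0, Y2=1.
Test 1: faults giving observed Y1=0, Y2=1 are {g3 stuck-at-0}.
Only g3 stuck-at-0 is consistent with every test.

g3 stuck-at-0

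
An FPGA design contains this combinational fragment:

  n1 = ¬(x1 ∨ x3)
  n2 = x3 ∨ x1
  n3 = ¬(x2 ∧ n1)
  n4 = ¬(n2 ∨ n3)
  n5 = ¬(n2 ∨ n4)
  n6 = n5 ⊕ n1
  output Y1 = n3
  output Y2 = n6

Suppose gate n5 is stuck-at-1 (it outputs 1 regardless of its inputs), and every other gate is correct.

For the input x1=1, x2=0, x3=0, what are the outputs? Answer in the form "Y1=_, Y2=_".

Propagate with n5 forced: n1=0, n2=1, n3=1, n4=0, n5=1 [stuck-at-1], n6=1.
So the outputs are Y1=1, Y2=1. (Without the fault they would be Y1=1, Y2=0.)

Y1=1, Y2=1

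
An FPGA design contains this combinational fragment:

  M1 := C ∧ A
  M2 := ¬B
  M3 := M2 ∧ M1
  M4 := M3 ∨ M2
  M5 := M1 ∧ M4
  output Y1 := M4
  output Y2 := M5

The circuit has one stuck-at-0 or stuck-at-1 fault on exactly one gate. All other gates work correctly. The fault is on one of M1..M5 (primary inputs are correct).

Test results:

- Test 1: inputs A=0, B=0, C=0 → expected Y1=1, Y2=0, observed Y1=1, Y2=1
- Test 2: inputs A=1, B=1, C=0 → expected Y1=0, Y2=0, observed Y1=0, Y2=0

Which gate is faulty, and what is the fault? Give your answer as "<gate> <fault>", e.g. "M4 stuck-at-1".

M1 stuck-at-1

Fault-free values for test 1 (A=0, B=0, C=0): M1=0, M2=1, M3=0, M4=1, M5=0, giving Y1=1, Y2=0. Observed Y1=1, Y2=1.
Test 1: faults giving observed Y1=1, Y2=1 are {M1 stuck-at-1, M5 stuck-at-1}.
Test 2 (A=1, B=1, C=0): fault-free M1=0, M2=0, M3=0, M4=0, M5=0 → Y1=0, Y2=0; observed Y1=0, Y2=0. Eliminates M5 stuck-at-1.
Only M1 stuck-at-1 is consistent with every test.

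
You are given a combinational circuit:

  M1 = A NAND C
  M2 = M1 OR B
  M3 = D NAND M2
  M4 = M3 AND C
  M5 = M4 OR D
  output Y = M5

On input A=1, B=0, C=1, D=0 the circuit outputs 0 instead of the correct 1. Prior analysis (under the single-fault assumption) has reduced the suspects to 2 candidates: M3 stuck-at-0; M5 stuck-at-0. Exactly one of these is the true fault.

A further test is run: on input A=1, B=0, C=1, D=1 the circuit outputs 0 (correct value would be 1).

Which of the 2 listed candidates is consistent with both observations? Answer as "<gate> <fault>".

M5 stuck-at-0

Evaluate each candidate on input A=1, B=0, C=1, D=1:
  M3 stuck-at-0: M1=0, M2=0, M3=0 [stuck-at-0], M4=0, M5=1 → 1 — eliminated
  M5 stuck-at-0: M1=0, M2=0, M3=1, M4=1, M5=0 [stuck-at-0] → 0 — matches
Only M5 stuck-at-0 reproduces the observed 0.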